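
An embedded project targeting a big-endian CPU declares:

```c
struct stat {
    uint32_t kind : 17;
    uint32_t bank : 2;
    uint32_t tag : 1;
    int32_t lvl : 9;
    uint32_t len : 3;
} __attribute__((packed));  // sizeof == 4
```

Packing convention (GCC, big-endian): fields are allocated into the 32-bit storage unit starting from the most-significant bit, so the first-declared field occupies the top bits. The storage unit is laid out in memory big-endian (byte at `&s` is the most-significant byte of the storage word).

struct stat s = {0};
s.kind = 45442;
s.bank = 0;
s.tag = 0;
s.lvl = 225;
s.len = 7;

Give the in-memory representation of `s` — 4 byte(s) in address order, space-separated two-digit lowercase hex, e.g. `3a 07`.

kind (17b) val=45442 bits=0xb182 at bit 15: 0x58c10000
bank (2b) val=0 bits=0x0 at bit 13: 0x58c10000
tag (1b) val=0 bits=0x0 at bit 12: 0x58c10000
lvl (9b) val=225 bits=0xe1 at bit 3: 0x58c10708
len (3b) val=7 bits=0x7 at bit 0: 0x58c1070f
word = 0x58c1070f → big-endian bytes:
  [0]=0x58  [1]=0xc1  [2]=0x07  [3]=0x0f

58 c1 07 0f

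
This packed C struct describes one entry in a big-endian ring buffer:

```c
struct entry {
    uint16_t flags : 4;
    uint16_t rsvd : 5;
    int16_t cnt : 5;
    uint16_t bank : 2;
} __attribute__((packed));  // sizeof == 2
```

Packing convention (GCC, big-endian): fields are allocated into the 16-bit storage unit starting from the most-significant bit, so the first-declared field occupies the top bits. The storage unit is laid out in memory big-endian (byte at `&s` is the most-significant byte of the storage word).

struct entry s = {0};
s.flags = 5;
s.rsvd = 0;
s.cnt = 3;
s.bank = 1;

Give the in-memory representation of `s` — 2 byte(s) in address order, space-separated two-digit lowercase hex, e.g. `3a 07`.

flags:4 = 5 → 0x5 << 12 → word 0x5000
rsvd:5 = 0 → 0x0 << 7 → word 0x5000
cnt:5 = 3 → 0x3 << 2 → word 0x500c
bank:2 = 1 → 0x1 << 0 → word 0x500d
word = 0x500d → big-endian bytes:
  [0]=0x50  [1]=0x0d

50 0d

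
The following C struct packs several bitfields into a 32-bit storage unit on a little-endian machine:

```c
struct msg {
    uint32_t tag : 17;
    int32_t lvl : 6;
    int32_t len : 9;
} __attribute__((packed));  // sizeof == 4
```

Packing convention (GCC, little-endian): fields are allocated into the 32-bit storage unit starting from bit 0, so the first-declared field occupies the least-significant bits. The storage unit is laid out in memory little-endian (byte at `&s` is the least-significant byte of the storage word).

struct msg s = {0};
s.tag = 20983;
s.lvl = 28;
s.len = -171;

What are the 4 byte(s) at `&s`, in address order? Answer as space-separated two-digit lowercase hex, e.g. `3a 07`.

f7 51 b8 aa

tag (17b) val=20983 bits=0x51f7 at bit 0: 0x000051f7
lvl (6b) val=28 bits=0x1c at bit 17: 0x003851f7
len (9b) val=-171 bits=0x155 at bit 23: 0xaab851f7
word = 0xaab851f7 → little-endian bytes:
  [0]=0xf7  [1]=0x51  [2]=0xb8  [3]=0xaa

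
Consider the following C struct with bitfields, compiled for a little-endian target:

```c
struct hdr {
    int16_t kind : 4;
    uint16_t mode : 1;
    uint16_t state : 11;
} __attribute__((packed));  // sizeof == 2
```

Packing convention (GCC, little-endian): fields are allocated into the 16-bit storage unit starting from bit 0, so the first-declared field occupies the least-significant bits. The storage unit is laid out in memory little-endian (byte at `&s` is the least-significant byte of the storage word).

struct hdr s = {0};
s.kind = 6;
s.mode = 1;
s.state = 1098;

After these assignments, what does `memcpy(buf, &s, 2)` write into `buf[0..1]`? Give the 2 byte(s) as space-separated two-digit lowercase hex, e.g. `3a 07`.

56 89

kind:4 = 6 → 0x6 << 0 → word 0x0006
mode:1 = 1 → 0x1 << 4 → word 0x0016
state:11 = 1098 → 0x44a << 5 → word 0x8956
word = 0x8956 → little-endian bytes:
  [0]=0x56  [1]=0x89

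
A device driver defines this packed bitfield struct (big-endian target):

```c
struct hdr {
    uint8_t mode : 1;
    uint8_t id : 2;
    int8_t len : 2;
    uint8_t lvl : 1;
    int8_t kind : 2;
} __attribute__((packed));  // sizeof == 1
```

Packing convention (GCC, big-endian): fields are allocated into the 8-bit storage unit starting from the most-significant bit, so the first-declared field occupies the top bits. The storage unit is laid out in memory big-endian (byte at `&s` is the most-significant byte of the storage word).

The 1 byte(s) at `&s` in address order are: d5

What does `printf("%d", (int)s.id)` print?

[0]=0xd5 (big-endian) → word 0xd5
mode [7+:1] = (word>>7) & 0x1 = 1
id [5+:2] = (word>>5) & 0x3 = 2  ←
len [3+:2] = (word>>3) & 0x3 = 2
lvl [2+:1] = (word>>2) & 0x1 = 1
kind [0+:2] = (word>>0) & 0x3 = 1

2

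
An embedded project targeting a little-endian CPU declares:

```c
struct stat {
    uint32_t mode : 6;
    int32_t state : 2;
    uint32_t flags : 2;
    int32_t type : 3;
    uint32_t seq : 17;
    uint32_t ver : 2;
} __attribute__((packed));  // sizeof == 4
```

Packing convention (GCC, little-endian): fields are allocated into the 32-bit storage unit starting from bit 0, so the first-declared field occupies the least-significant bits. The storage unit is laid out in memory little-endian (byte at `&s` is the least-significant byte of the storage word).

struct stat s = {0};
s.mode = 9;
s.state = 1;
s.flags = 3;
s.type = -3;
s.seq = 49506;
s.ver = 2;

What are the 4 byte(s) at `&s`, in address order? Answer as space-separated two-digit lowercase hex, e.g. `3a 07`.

49 57 2c 98

mode (6b) val=9 bits=0x9 at bit 0: 0x00000009
state (2b) val=1 bits=0x1 at bit 6: 0x00000049
flags (2b) val=3 bits=0x3 at bit 8: 0x00000349
type (3b) val=-3 bits=0x5 at bit 10: 0x00001749
seq (17b) val=49506 bits=0xc162 at bit 13: 0x182c5749
ver (2b) val=2 bits=0x2 at bit 30: 0x982c5749
word = 0x982c5749 → little-endian bytes:
  [0]=0x49  [1]=0x57  [2]=0x2c  [3]=0x98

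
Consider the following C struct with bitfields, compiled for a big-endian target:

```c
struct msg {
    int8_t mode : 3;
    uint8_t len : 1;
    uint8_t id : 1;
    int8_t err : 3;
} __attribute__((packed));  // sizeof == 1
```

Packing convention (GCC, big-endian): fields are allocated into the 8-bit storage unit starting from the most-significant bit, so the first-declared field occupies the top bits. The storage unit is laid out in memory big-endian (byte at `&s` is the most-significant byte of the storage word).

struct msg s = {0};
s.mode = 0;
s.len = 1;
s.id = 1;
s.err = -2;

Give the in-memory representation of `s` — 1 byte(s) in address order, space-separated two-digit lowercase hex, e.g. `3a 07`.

mode (3b) val=0 bits=0x0 at bit 5: 0x00
len (1b) val=1 bits=0x1 at bit 4: 0x10
id (1b) val=1 bits=0x1 at bit 3: 0x18
err (3b) val=-2 bits=0x6 at bit 0: 0x1e
word = 0x1e → big-endian bytes:
  [0]=0x1e

1e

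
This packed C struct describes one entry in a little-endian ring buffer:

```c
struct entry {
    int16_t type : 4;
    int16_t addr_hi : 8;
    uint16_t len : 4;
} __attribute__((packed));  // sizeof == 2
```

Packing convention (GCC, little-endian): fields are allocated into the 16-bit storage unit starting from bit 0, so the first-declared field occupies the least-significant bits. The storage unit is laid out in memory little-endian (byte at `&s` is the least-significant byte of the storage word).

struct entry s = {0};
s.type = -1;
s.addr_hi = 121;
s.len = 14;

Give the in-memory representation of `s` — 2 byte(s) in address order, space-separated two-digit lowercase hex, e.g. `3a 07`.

9f e7

[0+:4] type=-1 & 0xf = 0xf; word=0x000f
[4+:8] addr_hi=121 & 0xff = 0x79; word=0x079f
[12+:4] len=14 & 0xf = 0xe; word=0xe79f
word = 0xe79f → little-endian bytes:
  [0]=0x9f  [1]=0xe7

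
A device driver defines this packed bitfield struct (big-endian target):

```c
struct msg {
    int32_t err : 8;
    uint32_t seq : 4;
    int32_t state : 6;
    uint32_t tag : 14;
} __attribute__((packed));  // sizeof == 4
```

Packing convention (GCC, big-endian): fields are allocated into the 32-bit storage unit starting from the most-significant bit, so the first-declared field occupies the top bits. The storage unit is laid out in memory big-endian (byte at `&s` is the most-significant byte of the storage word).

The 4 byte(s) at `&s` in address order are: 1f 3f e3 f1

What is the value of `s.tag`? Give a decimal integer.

9201

[0]=0x1f [1]=0x3f [2]=0xe3 [3]=0xf1 (big-endian) → word 0x1f3fe3f1
err [24+:8] = (word>>24) & 0xff = 31
seq [20+:4] = (word>>20) & 0xf = 3
state [14+:6] = (word>>14) & 0x3f = 63
tag [0+:14] = (word>>0) & 0x3fff = 9201  ←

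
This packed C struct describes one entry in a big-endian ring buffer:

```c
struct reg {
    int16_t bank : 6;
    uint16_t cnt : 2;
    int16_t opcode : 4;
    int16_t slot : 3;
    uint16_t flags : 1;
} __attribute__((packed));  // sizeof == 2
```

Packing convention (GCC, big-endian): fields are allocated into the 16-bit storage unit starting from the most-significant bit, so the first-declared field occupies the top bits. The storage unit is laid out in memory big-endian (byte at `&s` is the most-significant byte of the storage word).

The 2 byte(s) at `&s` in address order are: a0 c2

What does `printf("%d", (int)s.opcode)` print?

-4

[0]=0xa0 [1]=0xc2 (big-endian) → word 0xa0c2
bank:6 @ bit 10 → (0xa0c2>>10)&0x3f = 0x28
cnt:2 @ bit 8 → (0xa0c2>>8)&0x3 = 0x0
opcode:4 @ bit 4 → (0xa0c2>>4)&0xf = 0xc  ←
slot:3 @ bit 1 → (0xa0c2>>1)&0x7 = 0x1
flags:1 @ bit 0 → (0xa0c2>>0)&0x1 = 0x0
opcode signed 4b, MSB=1: 12 - 16 = -4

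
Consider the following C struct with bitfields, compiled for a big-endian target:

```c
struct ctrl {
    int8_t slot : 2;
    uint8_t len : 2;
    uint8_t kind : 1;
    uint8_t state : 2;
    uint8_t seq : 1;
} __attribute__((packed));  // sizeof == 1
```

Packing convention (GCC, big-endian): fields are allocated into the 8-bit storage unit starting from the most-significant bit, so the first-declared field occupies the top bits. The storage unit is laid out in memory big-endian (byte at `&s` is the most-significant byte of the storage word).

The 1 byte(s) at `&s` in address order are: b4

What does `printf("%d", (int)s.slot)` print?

-2

[0]=0xb4 (big-endian) → word 0xb4
slot:2 @ bit 6 → (0xb4>>6)&0x3 = 0x2  ←
len:2 @ bit 4 → (0xb4>>4)&0x3 = 0x3
kind:1 @ bit 3 → (0xb4>>3)&0x1 = 0x0
state:2 @ bit 1 → (0xb4>>1)&0x3 = 0x2
seq:1 @ bit 0 → (0xb4>>0)&0x1 = 0x0
slot signed 2b, MSB=1: 2 - 4 = -2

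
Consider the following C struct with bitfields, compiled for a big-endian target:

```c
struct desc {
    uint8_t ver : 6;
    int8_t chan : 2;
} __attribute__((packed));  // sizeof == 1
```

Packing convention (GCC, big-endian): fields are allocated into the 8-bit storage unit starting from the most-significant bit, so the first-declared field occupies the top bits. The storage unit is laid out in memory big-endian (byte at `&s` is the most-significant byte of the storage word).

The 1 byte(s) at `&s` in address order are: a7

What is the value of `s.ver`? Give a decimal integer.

41

[0]=0xa7 (big-endian) → word 0xa7
ver [2+:6] = (word>>2) & 0x3f = 41  ←
chan [0+:2] = (word>>0) & 0x3 = 3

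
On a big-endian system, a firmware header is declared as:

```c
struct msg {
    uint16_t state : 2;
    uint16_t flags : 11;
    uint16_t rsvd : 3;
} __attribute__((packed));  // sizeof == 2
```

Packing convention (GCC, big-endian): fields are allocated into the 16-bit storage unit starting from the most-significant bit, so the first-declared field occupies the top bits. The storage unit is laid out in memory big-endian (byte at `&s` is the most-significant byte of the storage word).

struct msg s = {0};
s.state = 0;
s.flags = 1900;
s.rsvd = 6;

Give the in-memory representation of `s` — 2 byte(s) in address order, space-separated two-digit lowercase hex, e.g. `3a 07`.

state:2 = 0 → 0x0 << 14 → word 0x0000
flags:11 = 1900 → 0x76c << 3 → word 0x3b60
rsvd:3 = 6 → 0x6 << 0 → word 0x3b66
word = 0x3b66 → big-endian bytes:
  [0]=0x3b  [1]=0x66

3b 66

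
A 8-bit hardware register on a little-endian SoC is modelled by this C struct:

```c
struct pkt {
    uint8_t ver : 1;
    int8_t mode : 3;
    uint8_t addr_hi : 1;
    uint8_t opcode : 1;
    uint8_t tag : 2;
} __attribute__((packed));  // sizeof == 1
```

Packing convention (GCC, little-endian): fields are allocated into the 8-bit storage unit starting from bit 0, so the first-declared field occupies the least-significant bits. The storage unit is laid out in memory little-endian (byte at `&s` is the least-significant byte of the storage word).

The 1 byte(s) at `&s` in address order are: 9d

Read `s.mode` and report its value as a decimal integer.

[0]=0x9d (little-endian) → word 0x9d
ver [0+:1] = (word>>0) & 0x1 = 1
mode [1+:3] = (word>>1) & 0x7 = 6  ←
addr_hi [4+:1] = (word>>4) & 0x1 = 1
opcode [5+:1] = (word>>5) & 0x1 = 0
tag [6+:2] = (word>>6) & 0x3 = 2
mode signed 3b, MSB=1: 6 - 8 = -2

-2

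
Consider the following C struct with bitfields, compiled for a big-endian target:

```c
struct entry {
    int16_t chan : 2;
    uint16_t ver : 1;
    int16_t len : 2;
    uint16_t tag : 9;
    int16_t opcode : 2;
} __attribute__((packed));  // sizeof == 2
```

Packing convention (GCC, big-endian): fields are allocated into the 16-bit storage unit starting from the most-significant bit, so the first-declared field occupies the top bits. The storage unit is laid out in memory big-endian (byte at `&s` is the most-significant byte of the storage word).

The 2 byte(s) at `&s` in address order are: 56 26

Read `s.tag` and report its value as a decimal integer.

393

[0]=0x56 [1]=0x26 (big-endian) → word 0x5626
chan [14+:2] = (word>>14) & 0x3 = 1
ver [13+:1] = (word>>13) & 0x1 = 0
len [11+:2] = (word>>11) & 0x3 = 2
tag [2+:9] = (word>>2) & 0x1ff = 393  ←
opcode [0+:2] = (word>>0) & 0x3 = 2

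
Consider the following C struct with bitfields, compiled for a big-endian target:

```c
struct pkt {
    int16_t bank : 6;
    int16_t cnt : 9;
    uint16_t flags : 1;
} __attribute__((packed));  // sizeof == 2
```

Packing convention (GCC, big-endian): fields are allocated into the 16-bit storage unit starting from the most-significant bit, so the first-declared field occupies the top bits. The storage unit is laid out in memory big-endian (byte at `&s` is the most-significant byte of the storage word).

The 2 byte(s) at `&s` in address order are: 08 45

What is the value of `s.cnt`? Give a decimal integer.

[0]=0x08 [1]=0x45 (big-endian) → word 0x0845
bank [10+:6] = (word>>10) & 0x3f = 2
cnt [1+:9] = (word>>1) & 0x1ff = 34  ←
flags [0+:1] = (word>>0) & 0x1 = 1
cnt signed 9b, MSB=0: value = 34

34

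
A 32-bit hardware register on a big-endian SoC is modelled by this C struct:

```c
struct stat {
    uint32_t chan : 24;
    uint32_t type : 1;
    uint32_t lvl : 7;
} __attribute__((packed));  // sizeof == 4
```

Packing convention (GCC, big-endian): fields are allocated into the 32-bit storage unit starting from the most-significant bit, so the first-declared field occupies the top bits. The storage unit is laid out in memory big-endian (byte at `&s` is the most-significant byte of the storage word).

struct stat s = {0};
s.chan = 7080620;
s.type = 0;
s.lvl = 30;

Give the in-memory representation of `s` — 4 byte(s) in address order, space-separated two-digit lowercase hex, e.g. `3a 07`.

chan (24b) val=7080620 bits=0x6c0aac at bit 8: 0x6c0aac00
type (1b) val=0 bits=0x0 at bit 7: 0x6c0aac00
lvl (7b) val=30 bits=0x1e at bit 0: 0x6c0aac1e
word = 0x6c0aac1e → big-endian bytes:
  [0]=0x6c  [1]=0x0a  [2]=0xac  [3]=0x1e

6c 0a ac 1e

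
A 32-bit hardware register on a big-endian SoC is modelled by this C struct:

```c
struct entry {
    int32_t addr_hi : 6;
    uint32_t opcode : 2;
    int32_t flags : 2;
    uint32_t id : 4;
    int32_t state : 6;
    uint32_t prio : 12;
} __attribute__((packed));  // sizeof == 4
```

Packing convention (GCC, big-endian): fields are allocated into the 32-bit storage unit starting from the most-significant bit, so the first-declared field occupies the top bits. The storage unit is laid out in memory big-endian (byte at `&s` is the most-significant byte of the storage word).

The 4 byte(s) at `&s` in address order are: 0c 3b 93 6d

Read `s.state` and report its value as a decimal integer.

[0]=0x0c [1]=0x3b [2]=0x93 [3]=0x6d (big-endian) → word 0x0c3b936d
addr_hi [26+:6] = (word>>26) & 0x3f = 3
opcode [24+:2] = (word>>24) & 0x3 = 0
flags [22+:2] = (word>>22) & 0x3 = 0
id [18+:4] = (word>>18) & 0xf = 14
state [12+:6] = (word>>12) & 0x3f = 57  ←
prio [0+:12] = (word>>0) & 0xfff = 877
state signed 6b, MSB=1: 57 - 64 = -7

-7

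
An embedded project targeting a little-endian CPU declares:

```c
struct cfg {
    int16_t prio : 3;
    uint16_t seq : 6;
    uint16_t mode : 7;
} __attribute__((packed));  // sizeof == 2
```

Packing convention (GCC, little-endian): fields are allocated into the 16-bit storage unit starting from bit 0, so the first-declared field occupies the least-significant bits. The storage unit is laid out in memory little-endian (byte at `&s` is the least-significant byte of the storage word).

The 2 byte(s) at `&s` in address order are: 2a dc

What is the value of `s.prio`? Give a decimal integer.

[0]=0x2a [1]=0xdc (little-endian) → word 0xdc2a
prio [0+:3] = (word>>0) & 0x7 = 2  ←
seq [3+:6] = (word>>3) & 0x3f = 5
mode [9+:7] = (word>>9) & 0x7f = 110
prio signed 3b, MSB=0: value = 2

2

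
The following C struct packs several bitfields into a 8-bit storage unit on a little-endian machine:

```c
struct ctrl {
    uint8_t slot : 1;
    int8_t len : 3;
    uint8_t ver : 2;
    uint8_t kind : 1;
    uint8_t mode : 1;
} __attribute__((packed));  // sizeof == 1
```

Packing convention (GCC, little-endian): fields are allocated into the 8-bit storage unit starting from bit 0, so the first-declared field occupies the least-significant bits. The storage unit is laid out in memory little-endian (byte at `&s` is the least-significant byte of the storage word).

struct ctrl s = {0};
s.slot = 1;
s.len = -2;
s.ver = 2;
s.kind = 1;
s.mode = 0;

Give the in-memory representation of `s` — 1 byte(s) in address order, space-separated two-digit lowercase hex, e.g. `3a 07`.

6d

slot (1b) val=1 bits=0x1 at bit 0: 0x01
len (3b) val=-2 bits=0x6 at bit 1: 0x0d
ver (2b) val=2 bits=0x2 at bit 4: 0x2d
kind (1b) val=1 bits=0x1 at bit 6: 0x6d
mode (1b) val=0 bits=0x0 at bit 7: 0x6d
word = 0x6d → little-endian bytes:
  [0]=0x6d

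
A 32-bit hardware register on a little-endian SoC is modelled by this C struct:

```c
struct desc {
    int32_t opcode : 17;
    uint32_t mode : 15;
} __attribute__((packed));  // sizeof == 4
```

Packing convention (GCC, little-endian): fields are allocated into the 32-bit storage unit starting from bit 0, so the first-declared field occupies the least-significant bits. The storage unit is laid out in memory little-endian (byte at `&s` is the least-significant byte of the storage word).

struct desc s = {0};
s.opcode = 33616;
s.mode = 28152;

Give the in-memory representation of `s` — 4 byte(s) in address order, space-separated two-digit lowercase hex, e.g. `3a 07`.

50 83 f0 db

opcode:17 = 33616 → 0x8350 << 0 → word 0x00008350
mode:15 = 28152 → 0x6df8 << 17 → word 0xdbf08350
word = 0xdbf08350 → little-endian bytes:
  [0]=0x50  [1]=0x83  [2]=0xf0  [3]=0xdb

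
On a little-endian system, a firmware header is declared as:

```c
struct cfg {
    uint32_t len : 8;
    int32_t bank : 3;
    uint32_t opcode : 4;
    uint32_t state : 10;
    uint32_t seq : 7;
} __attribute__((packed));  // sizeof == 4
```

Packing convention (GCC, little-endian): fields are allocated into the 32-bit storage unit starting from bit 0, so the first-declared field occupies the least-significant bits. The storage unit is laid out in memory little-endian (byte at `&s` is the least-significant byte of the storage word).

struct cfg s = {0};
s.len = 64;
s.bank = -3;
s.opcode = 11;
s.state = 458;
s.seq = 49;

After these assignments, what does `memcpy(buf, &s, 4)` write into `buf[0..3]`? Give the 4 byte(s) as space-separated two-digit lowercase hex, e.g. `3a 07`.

len (8b) val=64 bits=0x40 at bit 0: 0x00000040
bank (3b) val=-3 bits=0x5 at bit 8: 0x00000540
opcode (4b) val=11 bits=0xb at bit 11: 0x00005d40
state (10b) val=458 bits=0x1ca at bit 15: 0x00e55d40
seq (7b) val=49 bits=0x31 at bit 25: 0x62e55d40
word = 0x62e55d40 → little-endian bytes:
  [0]=0x40  [1]=0x5d  [2]=0xe5  [3]=0x62

40 5d e5 62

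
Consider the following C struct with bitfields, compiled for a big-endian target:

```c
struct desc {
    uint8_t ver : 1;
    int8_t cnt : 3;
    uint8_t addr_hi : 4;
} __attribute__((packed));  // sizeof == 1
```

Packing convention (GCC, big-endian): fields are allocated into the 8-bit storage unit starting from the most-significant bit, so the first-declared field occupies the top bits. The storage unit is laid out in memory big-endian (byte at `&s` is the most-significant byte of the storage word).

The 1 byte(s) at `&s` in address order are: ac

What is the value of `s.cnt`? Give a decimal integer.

2

[0]=0xac (big-endian) → word 0xac
ver [7+:1] = (word>>7) & 0x1 = 1
cnt [4+:3] = (word>>4) & 0x7 = 2  ←
addr_hi [0+:4] = (word>>0) & 0xf = 12
cnt signed 3b, MSB=0: value = 2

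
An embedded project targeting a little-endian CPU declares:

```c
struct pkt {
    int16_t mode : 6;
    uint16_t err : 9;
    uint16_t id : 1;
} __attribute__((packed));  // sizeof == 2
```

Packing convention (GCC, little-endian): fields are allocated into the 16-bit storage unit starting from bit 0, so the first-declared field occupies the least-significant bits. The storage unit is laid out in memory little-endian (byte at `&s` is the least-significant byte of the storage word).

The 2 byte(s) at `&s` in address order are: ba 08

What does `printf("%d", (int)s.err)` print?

[0]=0xba [1]=0x08 (little-endian) → word 0x08ba
mode [0+:6] = (word>>0) & 0x3f = 58
err [6+:9] = (word>>6) & 0x1ff = 34  ←
id [15+:1] = (word>>15) & 0x1 = 0

34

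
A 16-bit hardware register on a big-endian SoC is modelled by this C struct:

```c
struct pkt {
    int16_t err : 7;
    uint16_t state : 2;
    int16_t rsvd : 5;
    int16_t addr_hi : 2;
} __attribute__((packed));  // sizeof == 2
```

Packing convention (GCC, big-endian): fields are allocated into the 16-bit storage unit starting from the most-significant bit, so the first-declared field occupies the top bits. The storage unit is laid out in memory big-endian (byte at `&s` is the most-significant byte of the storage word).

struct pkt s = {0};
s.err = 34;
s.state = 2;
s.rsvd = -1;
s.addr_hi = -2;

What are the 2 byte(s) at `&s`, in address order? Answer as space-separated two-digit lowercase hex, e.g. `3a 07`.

45 7e

[9+:7] err=34 & 0x7f = 0x22; word=0x4400
[7+:2] state=2 & 0x3 = 0x2; word=0x4500
[2+:5] rsvd=-1 & 0x1f = 0x1f; word=0x457c
[0+:2] addr_hi=-2 & 0x3 = 0x2; word=0x457e
word = 0x457e → big-endian bytes:
  [0]=0x45  [1]=0x7e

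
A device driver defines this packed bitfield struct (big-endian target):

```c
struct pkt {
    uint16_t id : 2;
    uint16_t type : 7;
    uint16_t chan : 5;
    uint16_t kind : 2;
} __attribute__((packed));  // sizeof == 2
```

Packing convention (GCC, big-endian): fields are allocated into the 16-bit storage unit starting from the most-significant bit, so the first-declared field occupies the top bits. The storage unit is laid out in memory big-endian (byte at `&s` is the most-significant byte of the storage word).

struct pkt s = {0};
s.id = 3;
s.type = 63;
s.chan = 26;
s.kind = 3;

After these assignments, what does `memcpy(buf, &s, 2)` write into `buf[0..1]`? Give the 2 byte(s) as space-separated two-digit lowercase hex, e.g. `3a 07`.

id:2 = 3 → 0x3 << 14 → word 0xc000
type:7 = 63 → 0x3f << 7 → word 0xdf80
chan:5 = 26 → 0x1a << 2 → word 0xdfe8
kind:2 = 3 → 0x3 << 0 → word 0xdfeb
word = 0xdfeb → big-endian bytes:
  [0]=0xdf  [1]=0xeb

df eb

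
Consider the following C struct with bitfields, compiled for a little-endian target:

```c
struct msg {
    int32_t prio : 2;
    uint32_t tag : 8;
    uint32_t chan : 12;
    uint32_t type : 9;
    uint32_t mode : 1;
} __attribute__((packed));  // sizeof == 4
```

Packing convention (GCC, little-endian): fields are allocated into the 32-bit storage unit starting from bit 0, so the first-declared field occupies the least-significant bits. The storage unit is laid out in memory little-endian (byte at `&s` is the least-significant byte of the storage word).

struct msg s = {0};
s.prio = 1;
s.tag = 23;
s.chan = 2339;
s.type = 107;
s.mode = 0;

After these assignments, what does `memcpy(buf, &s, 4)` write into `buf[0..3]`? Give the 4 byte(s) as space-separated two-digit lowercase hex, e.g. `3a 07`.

5d 8c e4 1a

prio:2 = 1 → 0x1 << 0 → word 0x00000001
tag:8 = 23 → 0x17 << 2 → word 0x0000005d
chan:12 = 2339 → 0x923 << 10 → word 0x00248c5d
type:9 = 107 → 0x6b << 22 → word 0x1ae48c5d
mode:1 = 0 → 0x0 << 31 → word 0x1ae48c5d
word = 0x1ae48c5d → little-endian bytes:
  [0]=0x5d  [1]=0x8c  [2]=0xe4  [3]=0x1a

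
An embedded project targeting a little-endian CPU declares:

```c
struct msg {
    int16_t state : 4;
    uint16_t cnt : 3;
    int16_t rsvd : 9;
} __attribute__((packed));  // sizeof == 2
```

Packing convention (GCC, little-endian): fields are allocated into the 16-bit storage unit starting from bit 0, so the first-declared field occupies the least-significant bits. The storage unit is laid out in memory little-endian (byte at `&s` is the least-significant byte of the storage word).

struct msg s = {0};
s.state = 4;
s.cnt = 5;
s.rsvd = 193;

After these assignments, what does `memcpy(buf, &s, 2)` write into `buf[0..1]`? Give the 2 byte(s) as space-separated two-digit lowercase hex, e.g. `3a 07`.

d4 60

[0+:4] state=4 & 0xf = 0x4; word=0x0004
[4+:3] cnt=5 & 0x7 = 0x5; word=0x0054
[7+:9] rsvd=193 & 0x1ff = 0xc1; word=0x60d4
word = 0x60d4 → little-endian bytes:
  [0]=0xd4  [1]=0x60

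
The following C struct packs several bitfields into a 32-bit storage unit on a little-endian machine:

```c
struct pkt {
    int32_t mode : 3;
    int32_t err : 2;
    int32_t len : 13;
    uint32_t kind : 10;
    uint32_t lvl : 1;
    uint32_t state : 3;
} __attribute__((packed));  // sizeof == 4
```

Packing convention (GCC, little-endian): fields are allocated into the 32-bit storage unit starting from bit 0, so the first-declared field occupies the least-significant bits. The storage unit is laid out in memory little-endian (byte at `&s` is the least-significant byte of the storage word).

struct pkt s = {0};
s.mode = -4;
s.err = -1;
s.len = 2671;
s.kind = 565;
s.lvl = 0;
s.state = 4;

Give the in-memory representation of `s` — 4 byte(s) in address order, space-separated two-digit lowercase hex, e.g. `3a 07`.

mode (3b) val=-4 bits=0x4 at bit 0: 0x00000004
err (2b) val=-1 bits=0x3 at bit 3: 0x0000001c
len (13b) val=2671 bits=0xa6f at bit 5: 0x00014dfc
kind (10b) val=565 bits=0x235 at bit 18: 0x08d54dfc
lvl (1b) val=0 bits=0x0 at bit 28: 0x08d54dfc
state (3b) val=4 bits=0x4 at bit 29: 0x88d54dfc
word = 0x88d54dfc → little-endian bytes:
  [0]=0xfc  [1]=0x4d  [2]=0xd5  [3]=0x88

fc 4d d5 88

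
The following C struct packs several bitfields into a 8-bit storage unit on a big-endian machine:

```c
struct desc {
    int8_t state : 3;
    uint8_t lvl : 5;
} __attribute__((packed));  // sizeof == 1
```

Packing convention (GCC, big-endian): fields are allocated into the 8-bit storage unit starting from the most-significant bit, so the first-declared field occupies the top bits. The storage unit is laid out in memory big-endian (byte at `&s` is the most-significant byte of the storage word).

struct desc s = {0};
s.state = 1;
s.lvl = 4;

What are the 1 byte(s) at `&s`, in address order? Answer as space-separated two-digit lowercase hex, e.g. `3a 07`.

state (3b) val=1 bits=0x1 at bit 5: 0x20
lvl (5b) val=4 bits=0x4 at bit 0: 0x24
word = 0x24 → big-endian bytes:
  [0]=0x24

24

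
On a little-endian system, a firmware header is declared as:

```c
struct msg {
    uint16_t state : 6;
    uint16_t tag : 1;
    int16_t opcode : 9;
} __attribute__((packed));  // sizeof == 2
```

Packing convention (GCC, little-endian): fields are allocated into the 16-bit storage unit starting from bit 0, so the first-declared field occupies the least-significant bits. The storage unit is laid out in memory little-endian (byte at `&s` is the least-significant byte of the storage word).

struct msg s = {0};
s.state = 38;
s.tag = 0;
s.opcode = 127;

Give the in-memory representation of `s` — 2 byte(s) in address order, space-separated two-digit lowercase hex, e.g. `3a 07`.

state:6 = 38 → 0x26 << 0 → word 0x0026
tag:1 = 0 → 0x0 << 6 → word 0x0026
opcode:9 = 127 → 0x7f << 7 → word 0x3fa6
word = 0x3fa6 → little-endian bytes:
  [0]=0xa6  [1]=0x3f

a6 3f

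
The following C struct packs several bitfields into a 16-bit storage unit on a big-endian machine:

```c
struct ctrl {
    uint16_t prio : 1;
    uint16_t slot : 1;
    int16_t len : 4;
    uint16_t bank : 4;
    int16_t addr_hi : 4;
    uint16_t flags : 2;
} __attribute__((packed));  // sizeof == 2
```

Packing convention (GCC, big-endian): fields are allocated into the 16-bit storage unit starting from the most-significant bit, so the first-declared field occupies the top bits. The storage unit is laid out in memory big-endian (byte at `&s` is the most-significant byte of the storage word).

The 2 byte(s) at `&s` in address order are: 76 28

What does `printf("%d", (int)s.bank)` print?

8

[0]=0x76 [1]=0x28 (big-endian) → word 0x7628
prio [15+:1] = (word>>15) & 0x1 = 0
slot [14+:1] = (word>>14) & 0x1 = 1
len [10+:4] = (word>>10) & 0xf = 13
bank [6+:4] = (word>>6) & 0xf = 8  ←
addr_hi [2+:4] = (word>>2) & 0xf = 10
flags [0+:2] = (word>>0) & 0x3 = 0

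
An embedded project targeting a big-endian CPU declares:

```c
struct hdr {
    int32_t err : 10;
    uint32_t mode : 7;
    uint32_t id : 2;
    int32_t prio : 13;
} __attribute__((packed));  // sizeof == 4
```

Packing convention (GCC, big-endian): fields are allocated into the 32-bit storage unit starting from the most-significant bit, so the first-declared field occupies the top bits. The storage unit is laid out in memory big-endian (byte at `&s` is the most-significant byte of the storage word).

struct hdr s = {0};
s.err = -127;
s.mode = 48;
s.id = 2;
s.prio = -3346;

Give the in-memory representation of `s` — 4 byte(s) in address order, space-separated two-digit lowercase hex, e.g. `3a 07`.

e0 58 52 ee

err:10 = -127 → 0x381 << 22 → word 0xe0400000
mode:7 = 48 → 0x30 << 15 → word 0xe0580000
id:2 = 2 → 0x2 << 13 → word 0xe0584000
prio:13 = -3346 → 0x12ee << 0 → word 0xe05852ee
word = 0xe05852ee → big-endian bytes:
  [0]=0xe0  [1]=0x58  [2]=0x52  [3]=0xee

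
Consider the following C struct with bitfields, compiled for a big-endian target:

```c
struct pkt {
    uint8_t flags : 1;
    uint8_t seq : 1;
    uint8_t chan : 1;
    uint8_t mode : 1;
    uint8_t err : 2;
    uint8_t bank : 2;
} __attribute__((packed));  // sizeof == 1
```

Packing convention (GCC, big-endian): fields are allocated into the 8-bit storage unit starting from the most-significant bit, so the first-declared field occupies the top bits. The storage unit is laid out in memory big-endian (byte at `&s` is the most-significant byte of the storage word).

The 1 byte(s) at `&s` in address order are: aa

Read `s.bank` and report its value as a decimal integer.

2

[0]=0xaa (big-endian) → word 0xaa
flags [7+:1] = (word>>7) & 0x1 = 1
seq [6+:1] = (word>>6) & 0x1 = 0
chan [5+:1] = (word>>5) & 0x1 = 1
mode [4+:1] = (word>>4) & 0x1 = 0
err [2+:2] = (word>>2) & 0x3 = 2
bank [0+:2] = (word>>0) & 0x3 = 2  ←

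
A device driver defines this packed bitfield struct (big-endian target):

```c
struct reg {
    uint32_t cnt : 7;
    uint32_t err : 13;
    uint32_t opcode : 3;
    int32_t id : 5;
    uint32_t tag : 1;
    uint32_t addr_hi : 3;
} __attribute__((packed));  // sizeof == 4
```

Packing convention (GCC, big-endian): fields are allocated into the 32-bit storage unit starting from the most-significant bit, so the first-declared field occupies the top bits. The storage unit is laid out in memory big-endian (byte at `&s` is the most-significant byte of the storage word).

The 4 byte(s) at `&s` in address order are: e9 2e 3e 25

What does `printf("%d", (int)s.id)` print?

[0]=0xe9 [1]=0x2e [2]=0x3e [3]=0x25 (big-endian) → word 0xe92e3e25
cnt [25+:7] = (word>>25) & 0x7f = 116
err [12+:13] = (word>>12) & 0x1fff = 4835
opcode [9+:3] = (word>>9) & 0x7 = 7
id [4+:5] = (word>>4) & 0x1f = 2  ←
tag [3+:1] = (word>>3) & 0x1 = 0
addr_hi [0+:3] = (word>>0) & 0x7 = 5
id signed 5b, MSB=0: value = 2

2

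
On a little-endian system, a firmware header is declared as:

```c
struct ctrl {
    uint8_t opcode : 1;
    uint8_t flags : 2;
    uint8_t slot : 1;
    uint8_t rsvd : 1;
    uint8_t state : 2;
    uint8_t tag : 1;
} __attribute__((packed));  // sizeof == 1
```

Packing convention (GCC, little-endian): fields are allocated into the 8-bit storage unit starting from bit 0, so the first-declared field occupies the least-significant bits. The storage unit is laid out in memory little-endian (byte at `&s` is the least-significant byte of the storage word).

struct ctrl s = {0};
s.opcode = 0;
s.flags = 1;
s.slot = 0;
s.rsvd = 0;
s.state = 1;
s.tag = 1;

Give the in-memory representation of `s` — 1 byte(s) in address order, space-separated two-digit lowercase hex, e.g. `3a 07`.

a2

[0+:1] opcode=0 & 0x1 = 0x0; word=0x00
[1+:2] flags=1 & 0x3 = 0x1; word=0x02
[3+:1] slot=0 & 0x1 = 0x0; word=0x02
[4+:1] rsvd=0 & 0x1 = 0x0; word=0x02
[5+:2] state=1 & 0x3 = 0x1; word=0x22
[7+:1] tag=1 & 0x1 = 0x1; word=0xa2
word = 0xa2 → little-endian bytes:
  [0]=0xa2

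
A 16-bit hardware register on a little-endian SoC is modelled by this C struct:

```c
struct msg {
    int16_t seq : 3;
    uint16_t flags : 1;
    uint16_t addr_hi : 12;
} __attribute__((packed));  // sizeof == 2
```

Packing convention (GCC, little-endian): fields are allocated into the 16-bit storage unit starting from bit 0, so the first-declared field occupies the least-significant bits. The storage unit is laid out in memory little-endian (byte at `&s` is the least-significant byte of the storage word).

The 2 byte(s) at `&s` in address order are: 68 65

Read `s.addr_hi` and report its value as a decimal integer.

1622

[0]=0x68 [1]=0x65 (little-endian) → word 0x6568
seq:3 @ bit 0 → (0x6568>>0)&0x7 = 0x0
flags:1 @ bit 3 → (0x6568>>3)&0x1 = 0x1
addr_hi:12 @ bit 4 → (0x6568>>4)&0xfff = 0x656  ←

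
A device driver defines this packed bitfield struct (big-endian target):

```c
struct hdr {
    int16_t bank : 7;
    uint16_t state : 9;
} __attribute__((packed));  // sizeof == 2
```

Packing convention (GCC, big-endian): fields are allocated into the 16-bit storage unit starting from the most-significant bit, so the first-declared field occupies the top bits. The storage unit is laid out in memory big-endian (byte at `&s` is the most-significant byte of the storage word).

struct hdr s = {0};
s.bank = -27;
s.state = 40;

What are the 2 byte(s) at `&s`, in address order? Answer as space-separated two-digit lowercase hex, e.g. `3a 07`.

[9+:7] bank=-27 & 0x7f = 0x65; word=0xca00
[0+:9] state=40 & 0x1ff = 0x28; word=0xca28
word = 0xca28 → big-endian bytes:
  [0]=0xca  [1]=0x28

ca 28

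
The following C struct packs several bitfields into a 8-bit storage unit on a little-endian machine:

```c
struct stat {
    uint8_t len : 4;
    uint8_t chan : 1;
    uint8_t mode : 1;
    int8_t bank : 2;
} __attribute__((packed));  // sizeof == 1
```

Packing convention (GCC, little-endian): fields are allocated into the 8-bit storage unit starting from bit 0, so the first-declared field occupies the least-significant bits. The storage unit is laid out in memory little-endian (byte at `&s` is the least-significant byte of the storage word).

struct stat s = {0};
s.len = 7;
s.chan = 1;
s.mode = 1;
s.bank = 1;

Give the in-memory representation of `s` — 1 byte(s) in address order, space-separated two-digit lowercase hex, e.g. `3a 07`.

len (4b) val=7 bits=0x7 at bit 0: 0x07
chan (1b) val=1 bits=0x1 at bit 4: 0x17
mode (1b) val=1 bits=0x1 at bit 5: 0x37
bank (2b) val=1 bits=0x1 at bit 6: 0x77
word = 0x77 → little-endian bytes:
  [0]=0x77

77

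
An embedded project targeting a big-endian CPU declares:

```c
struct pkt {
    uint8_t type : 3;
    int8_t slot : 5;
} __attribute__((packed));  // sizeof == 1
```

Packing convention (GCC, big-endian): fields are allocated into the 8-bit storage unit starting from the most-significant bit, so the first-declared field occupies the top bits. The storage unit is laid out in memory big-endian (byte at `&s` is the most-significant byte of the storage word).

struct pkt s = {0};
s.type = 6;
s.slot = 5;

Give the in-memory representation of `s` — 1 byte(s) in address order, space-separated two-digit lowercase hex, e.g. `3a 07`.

c5

type:3 = 6 → 0x6 << 5 → word 0xc0
slot:5 = 5 → 0x5 << 0 → word 0xc5
word = 0xc5 → big-endian bytes:
  [0]=0xc5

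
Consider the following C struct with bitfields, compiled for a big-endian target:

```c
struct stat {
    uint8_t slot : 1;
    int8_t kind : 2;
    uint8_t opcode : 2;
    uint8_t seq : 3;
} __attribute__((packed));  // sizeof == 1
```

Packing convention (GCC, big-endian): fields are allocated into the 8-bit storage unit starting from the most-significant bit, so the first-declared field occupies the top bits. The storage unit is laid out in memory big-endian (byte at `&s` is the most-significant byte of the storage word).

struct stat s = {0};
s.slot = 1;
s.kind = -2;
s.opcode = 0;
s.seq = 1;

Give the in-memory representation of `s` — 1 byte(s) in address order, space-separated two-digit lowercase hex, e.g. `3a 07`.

slot (1b) val=1 bits=0x1 at bit 7: 0x80
kind (2b) val=-2 bits=0x2 at bit 5: 0xc0
opcode (2b) val=0 bits=0x0 at bit 3: 0xc0
seq (3b) val=1 bits=0x1 at bit 0: 0xc1
word = 0xc1 → big-endian bytes:
  [0]=0xc1

c1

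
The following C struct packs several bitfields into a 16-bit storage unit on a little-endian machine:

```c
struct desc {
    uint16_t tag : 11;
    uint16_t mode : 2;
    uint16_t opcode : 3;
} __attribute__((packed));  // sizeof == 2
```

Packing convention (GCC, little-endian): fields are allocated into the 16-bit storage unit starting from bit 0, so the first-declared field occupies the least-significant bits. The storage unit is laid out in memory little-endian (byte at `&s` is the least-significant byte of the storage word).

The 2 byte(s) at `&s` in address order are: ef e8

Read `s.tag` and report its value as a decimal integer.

[0]=0xef [1]=0xe8 (little-endian) → word 0xe8ef
tag [0+:11] = (word>>0) & 0x7ff = 239  ←
mode [11+:2] = (word>>11) & 0x3 = 1
opcode [13+:3] = (word>>13) & 0x7 = 7

239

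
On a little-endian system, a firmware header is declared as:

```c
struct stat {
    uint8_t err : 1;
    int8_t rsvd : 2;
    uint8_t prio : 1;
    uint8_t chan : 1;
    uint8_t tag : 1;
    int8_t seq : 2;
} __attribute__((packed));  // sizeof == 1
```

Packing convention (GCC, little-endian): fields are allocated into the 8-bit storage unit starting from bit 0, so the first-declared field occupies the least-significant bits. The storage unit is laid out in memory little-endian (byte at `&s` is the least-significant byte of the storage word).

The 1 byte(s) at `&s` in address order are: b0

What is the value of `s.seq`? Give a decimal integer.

[0]=0xb0 (little-endian) → word 0xb0
err:1 @ bit 0 → (0xb0>>0)&0x1 = 0x0
rsvd:2 @ bit 1 → (0xb0>>1)&0x3 = 0x0
prio:1 @ bit 3 → (0xb0>>3)&0x1 = 0x0
chan:1 @ bit 4 → (0xb0>>4)&0x1 = 0x1
tag:1 @ bit 5 → (0xb0>>5)&0x1 = 0x1
seq:2 @ bit 6 → (0xb0>>6)&0x3 = 0x2  ←
seq signed 2b, MSB=1: 2 - 4 = -2

-2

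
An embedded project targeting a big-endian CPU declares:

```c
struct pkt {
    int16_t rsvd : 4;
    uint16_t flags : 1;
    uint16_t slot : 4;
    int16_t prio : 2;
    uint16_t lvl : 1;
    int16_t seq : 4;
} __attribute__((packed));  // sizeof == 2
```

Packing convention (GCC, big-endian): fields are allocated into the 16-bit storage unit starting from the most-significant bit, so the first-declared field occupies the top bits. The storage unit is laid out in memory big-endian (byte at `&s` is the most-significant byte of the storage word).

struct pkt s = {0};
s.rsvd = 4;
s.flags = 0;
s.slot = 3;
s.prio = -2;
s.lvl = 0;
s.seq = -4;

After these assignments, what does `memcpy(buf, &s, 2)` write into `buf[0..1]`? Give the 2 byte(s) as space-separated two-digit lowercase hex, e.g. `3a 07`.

rsvd (4b) val=4 bits=0x4 at bit 12: 0x4000
flags (1b) val=0 bits=0x0 at bit 11: 0x4000
slot (4b) val=3 bits=0x3 at bit 7: 0x4180
prio (2b) val=-2 bits=0x2 at bit 5: 0x41c0
lvl (1b) val=0 bits=0x0 at bit 4: 0x41c0
seq (4b) val=-4 bits=0xc at bit 0: 0x41cc
word = 0x41cc → big-endian bytes:
  [0]=0x41  [1]=0xcc

41 cc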